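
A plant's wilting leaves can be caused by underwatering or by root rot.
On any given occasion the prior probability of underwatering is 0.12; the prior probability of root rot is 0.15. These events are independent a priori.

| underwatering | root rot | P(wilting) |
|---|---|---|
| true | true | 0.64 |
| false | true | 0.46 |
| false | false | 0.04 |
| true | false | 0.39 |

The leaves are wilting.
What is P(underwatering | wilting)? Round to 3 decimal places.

P(underwatering | wilting) ≈ 0.361

P(wilting) = 0.04×0.88×0.85 + 0.46×0.88×0.15 + 0.39×0.12×0.85 + 0.64×0.12×0.15 = 0.029920 + 0.060720 + 0.039780 + 0.011520 = 0.141940
The underwatering-present share is 0.039780 + 0.011520 = 0.051300.
So P(underwatering | wilting) = 0.051300/0.141940 ≈ 0.361.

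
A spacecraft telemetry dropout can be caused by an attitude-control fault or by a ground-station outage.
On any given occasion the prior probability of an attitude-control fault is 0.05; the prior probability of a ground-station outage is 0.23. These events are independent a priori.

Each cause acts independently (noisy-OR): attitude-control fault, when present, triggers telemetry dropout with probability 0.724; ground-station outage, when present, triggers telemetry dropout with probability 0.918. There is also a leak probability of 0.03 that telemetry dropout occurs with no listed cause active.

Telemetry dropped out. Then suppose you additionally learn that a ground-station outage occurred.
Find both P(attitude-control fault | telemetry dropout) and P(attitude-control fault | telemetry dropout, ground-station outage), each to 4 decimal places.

Under noisy-OR, P(telemetry dropout | causes) = 1 − (1−0.03)·∏(1−qᵢ) over the active causes.
P(telemetry dropout) = 0.03*0.95*0.77 + 0.92046*0.95*0.23 + 0.73228*0.05*0.77 + 0.978047*0.05*0.23 = 0.021945 + 0.201121 + 0.028193 + 0.011248 = 0.262507
Restricting to configurations with attitude-control fault present: 0.028193 + 0.011248 = 0.039441.
So P(attitude-control fault | telemetry dropout) = 0.039441/0.262507 ≈ 0.1502.

With the extra evidence:
Numerator (weight on configurations with attitude-control fault): 0.978047*0.05 = 0.048902
Normalizer over all consistent configurations: 0.92046*0.95 + 0.978047*0.05 = 0.923339
P(attitude-control fault | telemetry dropout, ground-station outage) = 0.048902/0.923339 ≈ 0.0530
This is intercausal reasoning (explaining away): once ground-station outage accounts for the telemetry dropout, attitude-control fault becomes less likely.

P(attitude-control fault | telemetry dropout) ≈ 0.1502; P(attitude-control fault | telemetry dropout, ground-station outage) ≈ 0.0530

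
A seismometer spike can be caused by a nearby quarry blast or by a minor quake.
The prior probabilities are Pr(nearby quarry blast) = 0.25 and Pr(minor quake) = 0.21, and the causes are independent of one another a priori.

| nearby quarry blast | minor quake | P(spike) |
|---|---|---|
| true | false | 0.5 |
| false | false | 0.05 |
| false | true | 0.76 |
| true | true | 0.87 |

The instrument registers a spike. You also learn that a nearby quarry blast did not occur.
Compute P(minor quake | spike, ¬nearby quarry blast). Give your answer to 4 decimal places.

P(minor quake | spike, ¬nearby quarry blast) ≈ 0.8016

P(spike | ¬nearby quarry blast) = 0.05·0.79 + 0.76·0.21 = 0.039500 + 0.159600 = 0.199100
The minor quake-present share is 0.76·0.21 = 0.159600.
So P(minor quake | spike, ¬nearby quarry blast) = 0.159600/0.199100 ≈ 0.8016.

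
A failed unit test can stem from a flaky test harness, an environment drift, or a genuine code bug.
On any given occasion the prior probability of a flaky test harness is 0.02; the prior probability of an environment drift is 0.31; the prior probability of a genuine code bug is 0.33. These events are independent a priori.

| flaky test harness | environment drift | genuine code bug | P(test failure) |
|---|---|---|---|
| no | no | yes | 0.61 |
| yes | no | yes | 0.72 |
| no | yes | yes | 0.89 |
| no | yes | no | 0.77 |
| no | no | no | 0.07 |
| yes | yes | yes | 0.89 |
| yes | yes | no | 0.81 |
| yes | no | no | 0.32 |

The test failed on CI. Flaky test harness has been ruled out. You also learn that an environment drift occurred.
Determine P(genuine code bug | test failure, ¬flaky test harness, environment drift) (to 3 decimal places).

P(test failure | ¬flaky test harness, environment drift) = 0.77·0.67 + 0.89·0.33 = 0.515900 + 0.293700 = 0.809600
The genuine code bug-present share is 0.89·0.33 = 0.293700.
P(genuine code bug | test failure, ¬flaky test harness, environment drift) = 0.293700 / 0.809600 ≈ 0.363

P(genuine code bug | test failure, ¬flaky test harness, environment drift) ≈ 0.363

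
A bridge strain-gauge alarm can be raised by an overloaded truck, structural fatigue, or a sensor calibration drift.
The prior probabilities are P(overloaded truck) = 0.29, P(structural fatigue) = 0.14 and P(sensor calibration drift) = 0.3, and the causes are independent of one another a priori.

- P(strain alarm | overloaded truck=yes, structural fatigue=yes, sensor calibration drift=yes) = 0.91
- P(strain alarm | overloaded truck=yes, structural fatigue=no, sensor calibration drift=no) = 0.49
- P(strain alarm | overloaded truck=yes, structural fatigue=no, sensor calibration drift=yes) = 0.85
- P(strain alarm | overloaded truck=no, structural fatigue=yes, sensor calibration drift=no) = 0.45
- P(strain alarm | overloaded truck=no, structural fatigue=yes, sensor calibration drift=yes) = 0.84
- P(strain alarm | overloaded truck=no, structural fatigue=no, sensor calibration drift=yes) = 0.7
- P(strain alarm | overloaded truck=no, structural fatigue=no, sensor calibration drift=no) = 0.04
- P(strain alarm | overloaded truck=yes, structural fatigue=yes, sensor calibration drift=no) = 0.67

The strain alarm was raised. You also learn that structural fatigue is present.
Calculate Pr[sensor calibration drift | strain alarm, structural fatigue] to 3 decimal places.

Sum P(strain alarm|·) weighted by the priors over the 4 (overloaded truck, sensor calibration drift) configurations:
  P(strain alarm | structural fatigue) = 0.45*0.71*0.7 + 0.84*0.71*0.3 + 0.67*0.29*0.7 + 0.91*0.29*0.3
        = 0.223650 + 0.178920 + 0.136010 + 0.079170 = 0.617750
The terms with sensor calibration drift present sum to 0.258090, so
  P(sensor calibration drift | strain alarm, structural fatigue) = 0.258090 / 0.617750 ≈ 0.418

Pr[sensor calibration drift | strain alarm, structural fatigue] ≈ 0.418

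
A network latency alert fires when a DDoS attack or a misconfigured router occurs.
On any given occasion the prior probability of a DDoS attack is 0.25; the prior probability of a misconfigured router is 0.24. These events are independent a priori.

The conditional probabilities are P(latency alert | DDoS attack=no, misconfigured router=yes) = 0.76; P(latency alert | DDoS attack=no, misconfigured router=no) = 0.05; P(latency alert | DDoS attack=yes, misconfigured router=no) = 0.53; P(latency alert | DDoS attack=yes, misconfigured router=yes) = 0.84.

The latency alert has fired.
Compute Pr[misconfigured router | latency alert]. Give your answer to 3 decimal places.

Pr[misconfigured router | latency alert] ≈ 0.592

For the numerator, keep only misconfigured router=true terms: 0.136800 + 0.050400 = 0.187200
The normalizing constant is 0.05×0.75×0.76 + 0.76×0.75×0.24 + 0.53×0.25×0.76 + 0.84×0.25×0.24 = 0.316400
Posterior = 0.187200 / 0.316400 ≈ 0.592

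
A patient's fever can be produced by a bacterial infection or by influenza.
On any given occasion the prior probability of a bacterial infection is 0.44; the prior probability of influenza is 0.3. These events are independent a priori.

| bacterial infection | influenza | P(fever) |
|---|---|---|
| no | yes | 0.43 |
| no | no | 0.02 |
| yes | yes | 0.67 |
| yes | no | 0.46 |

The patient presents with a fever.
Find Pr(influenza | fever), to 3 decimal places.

P(fever) = 0.02*0.56*0.7 + 0.43*0.56*0.3 + 0.46*0.44*0.7 + 0.67*0.44*0.3 = 0.007840 + 0.072240 + 0.141680 + 0.088440 = 0.310200
Restricting to configurations with influenza present: 0.072240 + 0.088440 = 0.160680.
P(influenza | fever) = 0.160680 / 0.310200 ≈ 0.518

Pr(influenza | fever) ≈ 0.518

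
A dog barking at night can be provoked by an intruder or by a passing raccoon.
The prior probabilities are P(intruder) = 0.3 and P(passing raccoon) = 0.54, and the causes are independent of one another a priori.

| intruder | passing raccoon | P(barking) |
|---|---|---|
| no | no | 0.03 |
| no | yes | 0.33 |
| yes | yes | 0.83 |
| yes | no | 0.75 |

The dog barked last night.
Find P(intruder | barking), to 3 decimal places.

Sum P(barking|·) weighted by the priors over the 4 (intruder, passing raccoon) configurations:
  P(barking) = 0.03·0.7·0.46 + 0.33·0.7·0.54 + 0.75·0.3·0.46 + 0.83·0.3·0.54
        = 0.009660 + 0.124740 + 0.103500 + 0.134460 = 0.372360
Configurations with intruder contribute 0.237960, so
  P(intruder | barking) = 0.237960 / 0.372360 ≈ 0.639

P(intruder | barking) ≈ 0.639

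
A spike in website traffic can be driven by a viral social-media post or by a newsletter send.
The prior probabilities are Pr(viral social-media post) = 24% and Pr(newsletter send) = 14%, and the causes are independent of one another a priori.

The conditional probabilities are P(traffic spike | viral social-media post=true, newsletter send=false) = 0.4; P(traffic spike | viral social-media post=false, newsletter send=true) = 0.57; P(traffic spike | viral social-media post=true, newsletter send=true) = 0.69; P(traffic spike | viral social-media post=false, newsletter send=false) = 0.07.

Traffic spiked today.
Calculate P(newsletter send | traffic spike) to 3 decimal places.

P(traffic spike) = 0.07·0.76·0.86 + 0.57·0.76·0.14 + 0.4·0.24·0.86 + 0.69·0.24·0.14 = 0.045752 + 0.060648 + 0.082560 + 0.023184 = 0.212144
The newsletter send-present share is 0.060648 + 0.023184 = 0.083832.
P(newsletter send | traffic spike) = 0.083832 / 0.212144 ≈ 0.395

P(newsletter send | traffic spike) ≈ 0.395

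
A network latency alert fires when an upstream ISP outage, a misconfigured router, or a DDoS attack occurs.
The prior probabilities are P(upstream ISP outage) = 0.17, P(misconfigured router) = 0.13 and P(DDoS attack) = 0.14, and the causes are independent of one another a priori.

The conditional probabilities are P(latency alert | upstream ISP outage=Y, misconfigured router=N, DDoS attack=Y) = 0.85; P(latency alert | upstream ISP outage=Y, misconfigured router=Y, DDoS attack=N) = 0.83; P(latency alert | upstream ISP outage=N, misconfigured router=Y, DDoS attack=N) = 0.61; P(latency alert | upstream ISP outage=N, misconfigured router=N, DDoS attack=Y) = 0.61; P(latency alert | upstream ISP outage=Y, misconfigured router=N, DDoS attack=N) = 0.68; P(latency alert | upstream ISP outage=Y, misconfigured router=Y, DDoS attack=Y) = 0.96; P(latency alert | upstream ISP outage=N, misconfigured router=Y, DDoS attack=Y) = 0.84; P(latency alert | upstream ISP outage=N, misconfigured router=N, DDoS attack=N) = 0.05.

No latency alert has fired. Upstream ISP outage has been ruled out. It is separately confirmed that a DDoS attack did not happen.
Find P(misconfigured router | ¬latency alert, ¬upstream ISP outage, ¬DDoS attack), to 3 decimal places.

P(misconfigured router | ¬latency alert, ¬upstream ISP outage, ¬DDoS attack) ≈ 0.058

P(¬latency alert | ¬upstream ISP outage, ¬DDoS attack) = 0.95·0.87 + 0.39·0.13 = 0.826500 + 0.050700 = 0.877200
Restricting to configurations with misconfigured router present: 0.39·0.13 = 0.050700.
Hence the posterior is 0.050700/0.877200 ≈ 0.058.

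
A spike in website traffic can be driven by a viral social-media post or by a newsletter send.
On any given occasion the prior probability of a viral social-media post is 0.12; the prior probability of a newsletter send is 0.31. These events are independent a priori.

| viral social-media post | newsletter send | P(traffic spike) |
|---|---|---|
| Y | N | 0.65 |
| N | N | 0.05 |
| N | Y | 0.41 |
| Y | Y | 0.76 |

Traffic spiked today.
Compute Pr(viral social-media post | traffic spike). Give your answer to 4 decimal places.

Sum P(traffic spike|·) weighted by the priors over the 4 (viral social-media post, newsletter send) configurations:
  P(traffic spike) = 0.05×0.88×0.69 + 0.41×0.88×0.31 + 0.65×0.12×0.69 + 0.76×0.12×0.31
        = 0.030360 + 0.111848 + 0.053820 + 0.028272 = 0.224300
Configurations with viral social-media post contribute 0.082092, so
  P(viral social-media post | traffic spike) = 0.082092 / 0.224300 ≈ 0.3660

Pr(viral social-media post | traffic spike) ≈ 0.3660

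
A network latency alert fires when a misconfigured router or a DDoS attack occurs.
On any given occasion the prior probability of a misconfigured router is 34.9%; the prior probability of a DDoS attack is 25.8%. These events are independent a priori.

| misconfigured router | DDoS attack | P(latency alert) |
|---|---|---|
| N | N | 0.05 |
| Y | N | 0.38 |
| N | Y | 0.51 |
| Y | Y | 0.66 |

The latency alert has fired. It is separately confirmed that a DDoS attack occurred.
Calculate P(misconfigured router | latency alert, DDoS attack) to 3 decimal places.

P(misconfigured router | latency alert, DDoS attack) ≈ 0.410

By total probability over both values of misconfigured router:
  P(latency alert | DDoS attack) = 0.51×0.651 + 0.66×0.349
        = 0.332010 + 0.230340 = 0.562350
Configurations with misconfigured router contribute 0.230340, so
  P(misconfigured router | latency alert, DDoS attack) = 0.230340 / 0.562350 ≈ 0.410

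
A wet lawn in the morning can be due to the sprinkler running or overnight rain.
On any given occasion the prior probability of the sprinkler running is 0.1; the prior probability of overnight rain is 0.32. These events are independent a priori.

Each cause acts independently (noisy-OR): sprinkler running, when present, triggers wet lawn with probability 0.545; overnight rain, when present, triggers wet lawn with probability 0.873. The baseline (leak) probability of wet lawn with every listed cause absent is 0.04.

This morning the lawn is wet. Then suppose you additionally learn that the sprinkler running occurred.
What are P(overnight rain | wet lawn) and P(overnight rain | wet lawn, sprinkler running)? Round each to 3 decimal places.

P(overnight rain | wet lawn) ≈ 0.819; P(overnight rain | wet lawn, sprinkler running) ≈ 0.441

Under noisy-OR, P(wet lawn | causes) = 1 − (1−0.04)·∏(1−qᵢ) over the active causes.
For the numerator, keep only overnight rain=true terms: 0.252887 + 0.030225 = 0.283112
Denominator P(wet lawn): 0.04·0.9·0.68 + 0.87808·0.9·0.32 + 0.5632·0.1·0.68 + 0.944526·0.1·0.32 = 0.345890
Posterior = 0.283112 / 0.345890 ≈ 0.819

Now also conditioning on sprinkler running=true:
Enumerate both values of overnight rain and weight by the priors:
  P(wet lawn | sprinkler running) = 0.5632*0.68 + 0.944526*0.32
        = 0.382976 + 0.302248 = 0.685224
Configurations with overnight rain contribute 0.302248, so
  P(overnight rain | wet lawn, sprinkler running) = 0.302248 / 0.685224 ≈ 0.441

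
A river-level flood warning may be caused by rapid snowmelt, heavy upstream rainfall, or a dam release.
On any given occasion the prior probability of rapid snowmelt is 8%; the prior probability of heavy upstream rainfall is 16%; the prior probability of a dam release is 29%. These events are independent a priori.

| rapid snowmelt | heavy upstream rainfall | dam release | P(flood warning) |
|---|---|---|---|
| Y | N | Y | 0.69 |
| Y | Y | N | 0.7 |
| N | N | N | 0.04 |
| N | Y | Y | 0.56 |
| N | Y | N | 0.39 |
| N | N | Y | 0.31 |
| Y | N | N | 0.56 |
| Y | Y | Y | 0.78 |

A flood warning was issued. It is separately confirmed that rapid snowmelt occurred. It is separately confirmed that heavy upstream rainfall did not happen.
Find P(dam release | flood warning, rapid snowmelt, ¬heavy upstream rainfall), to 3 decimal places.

For the numerator, keep only dam release=true terms: 0.69*0.29 = 0.200100
Denominator P(flood warning | rapid snowmelt, ¬heavy upstream rainfall): 0.56*0.71 + 0.69*0.29 = 0.597700
P(dam release | flood warning, rapid snowmelt, ¬heavy upstream rainfall) = 0.200100/0.597700 ≈ 0.335

P(dam release | flood warning, rapid snowmelt, ¬heavy upstream rainfall) ≈ 0.335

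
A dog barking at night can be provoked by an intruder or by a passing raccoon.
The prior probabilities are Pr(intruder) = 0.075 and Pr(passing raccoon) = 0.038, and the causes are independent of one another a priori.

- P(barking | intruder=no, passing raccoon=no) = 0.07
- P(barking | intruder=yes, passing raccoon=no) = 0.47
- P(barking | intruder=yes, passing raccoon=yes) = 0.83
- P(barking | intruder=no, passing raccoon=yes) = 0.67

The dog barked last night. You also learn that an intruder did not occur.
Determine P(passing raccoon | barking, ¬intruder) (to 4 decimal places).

P(passing raccoon | barking, ¬intruder) ≈ 0.2744

Sum P(barking|·) weighted by the priors over both values of passing raccoon:
  P(barking | ¬intruder) = 0.07×0.962 + 0.67×0.038
        = 0.067340 + 0.025460 = 0.092800
Keeping only the passing raccoon-present terms gives 0.025460, so
  P(passing raccoon | barking, ¬intruder) = 0.025460 / 0.092800 ≈ 0.2744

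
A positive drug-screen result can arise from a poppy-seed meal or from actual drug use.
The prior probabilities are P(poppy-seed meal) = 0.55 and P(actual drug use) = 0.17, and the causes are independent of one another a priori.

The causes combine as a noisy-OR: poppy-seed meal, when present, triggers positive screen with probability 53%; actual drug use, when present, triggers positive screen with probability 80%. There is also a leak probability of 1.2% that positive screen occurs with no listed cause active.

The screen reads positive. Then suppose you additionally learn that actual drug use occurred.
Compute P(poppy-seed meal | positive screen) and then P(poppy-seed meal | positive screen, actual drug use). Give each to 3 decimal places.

Under noisy-OR, P(positive screen | causes) = 1 − (1−0.012)·∏(1−qᵢ) over the active causes.
Sum P(positive screen|·) weighted by the priors over the 4 (poppy-seed meal, actual drug use) configurations:
  P(positive screen) = 0.012*0.45*0.83 + 0.8024*0.45*0.17 + 0.53564*0.55*0.83 + 0.907128*0.55*0.17
        = 0.004482 + 0.061384 + 0.244520 + 0.084816 = 0.395202
Keeping only the poppy-seed meal-present terms gives 0.329336, so
  P(poppy-seed meal | positive screen) = 0.329336 / 0.395202 ≈ 0.833

Now also conditioning on actual drug use=true:
P(positive screen | actual drug use) = 0.8024×0.45 + 0.907128×0.55 = 0.361080 + 0.498920 = 0.860000
The poppy-seed meal-present share is 0.907128×0.55 = 0.498920.
P(poppy-seed meal | positive screen, actual drug use) = 0.498920 / 0.860000 ≈ 0.580
— actual drug use explains away the evidence for poppy-seed meal.

P(poppy-seed meal | positive screen) ≈ 0.833; P(poppy-seed meal | positive screen, actual drug use) ≈ 0.580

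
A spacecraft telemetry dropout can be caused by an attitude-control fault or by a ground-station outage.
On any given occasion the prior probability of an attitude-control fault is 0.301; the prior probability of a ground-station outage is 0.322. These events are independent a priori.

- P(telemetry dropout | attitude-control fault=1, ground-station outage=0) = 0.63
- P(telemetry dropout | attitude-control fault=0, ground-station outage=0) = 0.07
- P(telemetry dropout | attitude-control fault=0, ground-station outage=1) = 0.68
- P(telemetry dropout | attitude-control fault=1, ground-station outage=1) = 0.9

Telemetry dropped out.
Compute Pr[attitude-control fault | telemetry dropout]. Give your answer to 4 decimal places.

Pr[attitude-control fault | telemetry dropout] ≈ 0.5368

P(telemetry dropout) = 0.07×0.699×0.678 + 0.68×0.699×0.322 + 0.63×0.301×0.678 + 0.9×0.301×0.322 = 0.033175 + 0.153053 + 0.128569 + 0.087230 = 0.402027
Of this, 0.215799 comes from 0.128569 + 0.087230 (the attitude-control fault=true cases).
Hence the posterior is 0.215799/0.402027 ≈ 0.5368.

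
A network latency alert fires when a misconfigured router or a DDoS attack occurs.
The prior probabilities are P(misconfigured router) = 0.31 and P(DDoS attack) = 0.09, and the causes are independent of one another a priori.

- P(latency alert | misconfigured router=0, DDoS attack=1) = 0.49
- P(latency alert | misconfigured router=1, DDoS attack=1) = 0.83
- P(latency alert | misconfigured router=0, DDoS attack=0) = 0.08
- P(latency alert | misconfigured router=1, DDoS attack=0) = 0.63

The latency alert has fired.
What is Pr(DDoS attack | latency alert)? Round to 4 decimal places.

P(latency alert) = 0.08·0.69·0.91 + 0.49·0.69·0.09 + 0.63·0.31·0.91 + 0.83·0.31·0.09 = 0.050232 + 0.030429 + 0.177723 + 0.023157 = 0.281541
Of this, 0.053586 comes from 0.030429 + 0.023157 (the DDoS attack=true cases).
Hence the posterior is 0.053586/0.281541 ≈ 0.1903.

Pr(DDoS attack | latency alert) ≈ 0.1903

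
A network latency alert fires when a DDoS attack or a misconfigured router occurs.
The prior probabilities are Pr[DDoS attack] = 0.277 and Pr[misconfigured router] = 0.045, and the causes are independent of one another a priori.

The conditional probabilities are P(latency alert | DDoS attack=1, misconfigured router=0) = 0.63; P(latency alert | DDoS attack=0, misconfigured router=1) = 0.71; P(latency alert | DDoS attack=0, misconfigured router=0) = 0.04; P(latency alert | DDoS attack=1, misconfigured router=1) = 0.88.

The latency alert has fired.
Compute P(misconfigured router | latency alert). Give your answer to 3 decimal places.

Enumerate the 4 (DDoS attack, misconfigured router) configurations and weight by the priors:
  P(latency alert) = 0.04·0.723·0.955 + 0.71·0.723·0.045 + 0.63·0.277·0.955 + 0.88·0.277·0.045
        = 0.027619 + 0.023100 + 0.166657 + 0.010969 = 0.228345
Keeping only the misconfigured router-present terms gives 0.034069, so
  P(misconfigured router | latency alert) = 0.034069 / 0.228345 ≈ 0.149

P(misconfigured router | latency alert) ≈ 0.149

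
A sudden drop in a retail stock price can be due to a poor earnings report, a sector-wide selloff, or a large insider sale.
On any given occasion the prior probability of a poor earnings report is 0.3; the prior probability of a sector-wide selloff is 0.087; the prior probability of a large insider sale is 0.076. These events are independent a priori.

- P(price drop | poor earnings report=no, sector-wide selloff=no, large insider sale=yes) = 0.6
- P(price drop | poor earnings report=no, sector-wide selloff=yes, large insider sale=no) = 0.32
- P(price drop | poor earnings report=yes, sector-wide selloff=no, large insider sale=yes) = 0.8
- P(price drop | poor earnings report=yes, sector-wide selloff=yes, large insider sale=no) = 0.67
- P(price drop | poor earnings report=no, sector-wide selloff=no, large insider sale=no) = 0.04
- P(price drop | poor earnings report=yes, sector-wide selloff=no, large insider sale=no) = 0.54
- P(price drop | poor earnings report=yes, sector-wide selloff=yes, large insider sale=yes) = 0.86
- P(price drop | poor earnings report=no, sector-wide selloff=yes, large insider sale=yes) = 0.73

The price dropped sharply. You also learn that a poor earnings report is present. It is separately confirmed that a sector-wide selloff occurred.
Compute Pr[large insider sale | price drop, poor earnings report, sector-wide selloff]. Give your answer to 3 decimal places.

Pr[large insider sale | price drop, poor earnings report, sector-wide selloff] ≈ 0.095

P(price drop | poor earnings report, sector-wide selloff) = 0.67×0.924 + 0.86×0.076 = 0.619080 + 0.065360 = 0.684440
Restricting to configurations with large insider sale present: 0.86×0.076 = 0.065360.
So P(large insider sale | price drop, poor earnings report, sector-wide selloff) = 0.065360/0.684440 ≈ 0.095.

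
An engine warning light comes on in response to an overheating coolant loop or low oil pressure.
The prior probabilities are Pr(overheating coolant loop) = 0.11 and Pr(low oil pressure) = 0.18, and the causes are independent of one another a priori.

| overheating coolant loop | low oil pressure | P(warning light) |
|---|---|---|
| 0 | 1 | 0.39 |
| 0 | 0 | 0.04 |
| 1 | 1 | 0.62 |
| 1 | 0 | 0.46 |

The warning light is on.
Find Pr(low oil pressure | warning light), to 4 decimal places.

Pr(low oil pressure | warning light) ≈ 0.5140

Numerator (weight on configurations with low oil pressure): 0.062478 + 0.012276 = 0.074754
Normalizer over all consistent configurations: 0.04*0.89*0.82 + 0.39*0.89*0.18 + 0.46*0.11*0.82 + 0.62*0.11*0.18 = 0.145438
P(low oil pressure | warning light) = 0.074754/0.145438 ≈ 0.5140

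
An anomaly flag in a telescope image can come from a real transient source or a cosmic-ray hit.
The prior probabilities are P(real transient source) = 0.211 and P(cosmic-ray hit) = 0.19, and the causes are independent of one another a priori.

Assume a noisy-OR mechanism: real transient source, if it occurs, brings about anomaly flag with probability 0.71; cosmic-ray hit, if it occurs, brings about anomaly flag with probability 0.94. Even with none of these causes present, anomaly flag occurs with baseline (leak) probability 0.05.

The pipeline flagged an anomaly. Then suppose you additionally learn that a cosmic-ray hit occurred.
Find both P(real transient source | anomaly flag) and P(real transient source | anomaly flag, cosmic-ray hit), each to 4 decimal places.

P(real transient source | anomaly flag) ≈ 0.4850; P(real transient source | anomaly flag, cosmic-ray hit) ≈ 0.2181

Under noisy-OR, P(anomaly flag | causes) = 1 − (1−0.05)·∏(1−qᵢ) over the active causes.
By total probability over the 4 (real transient source, cosmic-ray hit) configurations:
  P(anomaly flag) = 0.05*0.789*0.81 + 0.943*0.789*0.19 + 0.7245*0.211*0.81 + 0.98347*0.211*0.19
        = 0.031955 + 0.141365 + 0.123824 + 0.039427 = 0.336571
The terms with real transient source present sum to 0.163251, so
  P(real transient source | anomaly flag) = 0.163251 / 0.336571 ≈ 0.4850

With the extra evidence:
P(anomaly flag | cosmic-ray hit) = 0.943·0.789 + 0.98347·0.211 = 0.744027 + 0.207512 = 0.951539
The real transient source-present share is 0.98347·0.211 = 0.207512.
Hence the posterior is 0.207512/0.951539 ≈ 0.2181.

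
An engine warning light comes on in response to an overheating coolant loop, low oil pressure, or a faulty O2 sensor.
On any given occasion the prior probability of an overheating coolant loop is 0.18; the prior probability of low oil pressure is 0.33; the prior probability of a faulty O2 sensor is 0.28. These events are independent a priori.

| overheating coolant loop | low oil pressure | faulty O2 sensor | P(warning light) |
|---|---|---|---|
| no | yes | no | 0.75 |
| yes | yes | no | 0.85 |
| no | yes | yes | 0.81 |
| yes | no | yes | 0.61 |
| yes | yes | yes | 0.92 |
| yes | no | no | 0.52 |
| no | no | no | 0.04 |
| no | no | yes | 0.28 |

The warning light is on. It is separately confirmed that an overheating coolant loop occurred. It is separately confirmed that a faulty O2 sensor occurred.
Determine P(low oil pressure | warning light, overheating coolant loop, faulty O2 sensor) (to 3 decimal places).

For the numerator, keep only low oil pressure=true terms: 0.92·0.33 = 0.303600
Normalizer over all consistent configurations: 0.61·0.67 + 0.92·0.33 = 0.712300
Posterior = 0.303600 / 0.712300 ≈ 0.426

P(low oil pressure | warning light, overheating coolant loop, faulty O2 sensor) ≈ 0.426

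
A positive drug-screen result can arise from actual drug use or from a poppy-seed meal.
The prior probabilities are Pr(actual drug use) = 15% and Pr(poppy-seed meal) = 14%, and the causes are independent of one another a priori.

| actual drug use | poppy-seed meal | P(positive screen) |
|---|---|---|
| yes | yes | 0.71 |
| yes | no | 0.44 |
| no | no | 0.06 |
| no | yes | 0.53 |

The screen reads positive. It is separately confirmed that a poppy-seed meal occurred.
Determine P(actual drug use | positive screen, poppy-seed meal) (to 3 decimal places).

P(positive screen | poppy-seed meal) = 0.53*0.85 + 0.71*0.15 = 0.450500 + 0.106500 = 0.557000
Restricting to configurations with actual drug use present: 0.71*0.15 = 0.106500.
P(actual drug use | positive screen, poppy-seed meal) = 0.106500 / 0.557000 ≈ 0.191

P(actual drug use | positive screen, poppy-seed meal) ≈ 0.191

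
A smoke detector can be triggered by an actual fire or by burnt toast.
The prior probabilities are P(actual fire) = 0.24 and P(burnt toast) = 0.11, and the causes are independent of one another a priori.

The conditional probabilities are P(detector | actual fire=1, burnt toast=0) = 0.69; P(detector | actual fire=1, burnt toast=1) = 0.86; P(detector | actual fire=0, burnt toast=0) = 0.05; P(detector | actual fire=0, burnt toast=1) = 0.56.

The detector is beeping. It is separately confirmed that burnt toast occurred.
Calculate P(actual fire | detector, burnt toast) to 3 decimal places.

Weight on actual fire=true, given the evidence: 0.86*0.24 = 0.206400
Normalizer over all consistent configurations: 0.56*0.76 + 0.86*0.24 = 0.632000
P(actual fire | detector, burnt toast) = 0.206400/0.632000 ≈ 0.327

P(actual fire | detector, burnt toast) ≈ 0.327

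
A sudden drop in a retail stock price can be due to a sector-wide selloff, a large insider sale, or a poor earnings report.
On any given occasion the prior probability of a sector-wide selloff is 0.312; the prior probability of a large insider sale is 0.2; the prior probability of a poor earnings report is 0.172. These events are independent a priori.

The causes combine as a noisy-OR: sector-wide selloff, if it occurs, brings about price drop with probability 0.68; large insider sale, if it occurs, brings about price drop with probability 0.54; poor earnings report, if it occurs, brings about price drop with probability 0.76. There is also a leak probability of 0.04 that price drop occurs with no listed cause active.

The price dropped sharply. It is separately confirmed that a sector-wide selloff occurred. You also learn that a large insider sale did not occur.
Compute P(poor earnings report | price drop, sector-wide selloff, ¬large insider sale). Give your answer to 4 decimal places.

P(poor earnings report | price drop, sector-wide selloff, ¬large insider sale) ≈ 0.2174

Under noisy-OR, P(price drop | causes) = 1 − (1−0.04)·∏(1−qᵢ) over the active causes.
Weight on poor earnings report=true, given the evidence: 0.926272*0.172 = 0.159319
Denominator P(price drop | sector-wide selloff, ¬large insider sale): 0.6928*0.828 + 0.926272*0.172 = 0.732957
P(poor earnings report | price drop, sector-wide selloff, ¬large insider sale) = 0.159319/0.732957 ≈ 0.2174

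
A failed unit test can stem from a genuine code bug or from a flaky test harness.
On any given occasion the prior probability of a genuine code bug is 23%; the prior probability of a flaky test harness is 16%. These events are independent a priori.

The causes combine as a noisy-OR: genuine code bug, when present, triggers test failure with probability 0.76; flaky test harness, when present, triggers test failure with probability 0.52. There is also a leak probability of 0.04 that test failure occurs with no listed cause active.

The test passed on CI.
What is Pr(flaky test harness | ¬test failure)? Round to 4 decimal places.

Pr(flaky test harness | ¬test failure) ≈ 0.0838

Under noisy-OR, P(test failure | causes) = 1 − (1−0.04)·∏(1−qᵢ) over the active causes.
P(¬test failure) = 0.96×0.77×0.84 + 0.4608×0.77×0.16 + 0.2304×0.23×0.84 + 0.110592×0.23×0.16 = 0.620928 + 0.056771 + 0.044513 + 0.004070 = 0.726282
The flaky test harness-present share is 0.056771 + 0.004070 = 0.060841.
P(flaky test harness | ¬test failure) = 0.060841 / 0.726282 ≈ 0.0838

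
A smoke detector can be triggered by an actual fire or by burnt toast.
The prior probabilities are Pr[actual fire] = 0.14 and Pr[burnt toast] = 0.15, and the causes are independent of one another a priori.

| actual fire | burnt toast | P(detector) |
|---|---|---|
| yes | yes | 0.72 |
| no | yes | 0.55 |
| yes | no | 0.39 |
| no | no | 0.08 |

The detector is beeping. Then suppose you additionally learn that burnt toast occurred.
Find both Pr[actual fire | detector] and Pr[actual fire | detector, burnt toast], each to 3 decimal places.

Weight on actual fire=true, given the evidence: 0.046410 + 0.015120 = 0.061530
Denominator P(detector): 0.08×0.86×0.85 + 0.55×0.86×0.15 + 0.39×0.14×0.85 + 0.72×0.14×0.15 = 0.190960
P(actual fire | detector) = 0.061530/0.190960 ≈ 0.322

Now condition on the additional information:
For the numerator, keep only actual fire=true terms: 0.72*0.14 = 0.100800
The normalizing constant is 0.55*0.86 + 0.72*0.14 = 0.573800
Posterior = 0.100800 / 0.573800 ≈ 0.176

Pr[actual fire | detector] ≈ 0.322; Pr[actual fire | detector, burnt toast] ≈ 0.176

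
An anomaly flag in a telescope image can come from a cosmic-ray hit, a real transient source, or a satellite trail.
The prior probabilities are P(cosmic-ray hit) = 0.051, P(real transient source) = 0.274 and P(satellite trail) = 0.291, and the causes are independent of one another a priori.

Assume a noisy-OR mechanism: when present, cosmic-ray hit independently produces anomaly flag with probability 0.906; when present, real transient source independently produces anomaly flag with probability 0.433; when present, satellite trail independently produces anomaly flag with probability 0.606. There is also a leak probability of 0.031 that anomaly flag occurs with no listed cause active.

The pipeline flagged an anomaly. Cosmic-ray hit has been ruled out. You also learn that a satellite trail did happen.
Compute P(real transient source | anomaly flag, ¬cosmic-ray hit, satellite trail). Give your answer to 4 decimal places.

P(real transient source | anomaly flag, ¬cosmic-ray hit, satellite trail) ≈ 0.3236

Under noisy-OR, P(anomaly flag | causes) = 1 − (1−0.031)·∏(1−qᵢ) over the active causes.
Enumerate both values of real transient source and weight by the priors:
  P(anomaly flag | ¬cosmic-ray hit, satellite trail) = 0.618214×0.726 + 0.783527×0.274
        = 0.448823 + 0.214686 = 0.663509
Keeping only the real transient source-present terms gives 0.214686, so
  P(real transient source | anomaly flag, ¬cosmic-ray hit, satellite trail) = 0.214686 / 0.663509 ≈ 0.3236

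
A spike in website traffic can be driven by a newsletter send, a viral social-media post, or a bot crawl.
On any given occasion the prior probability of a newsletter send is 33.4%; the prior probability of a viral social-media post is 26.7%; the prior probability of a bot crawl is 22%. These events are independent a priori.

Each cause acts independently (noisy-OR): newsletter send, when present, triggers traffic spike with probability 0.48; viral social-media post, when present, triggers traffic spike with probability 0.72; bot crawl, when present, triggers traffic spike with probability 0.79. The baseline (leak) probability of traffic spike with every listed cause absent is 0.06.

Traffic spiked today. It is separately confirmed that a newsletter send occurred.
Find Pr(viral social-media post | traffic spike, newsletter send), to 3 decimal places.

Under noisy-OR, P(traffic spike | causes) = 1 − (1−0.06)·∏(1−qᵢ) over the active causes.
Sum P(traffic spike|·) weighted by the priors over the 4 (viral social-media post, bot crawl) configurations:
  P(traffic spike | newsletter send) = 0.5112×0.733×0.78 + 0.897352×0.733×0.22 + 0.863136×0.267×0.78 + 0.971259×0.267×0.22
        = 0.292273 + 0.144707 + 0.179757 + 0.057052 = 0.673789
Configurations with viral social-media post contribute 0.236809, so
  P(viral social-media post | traffic spike, newsletter send) = 0.236809 / 0.673789 ≈ 0.351

Pr(viral social-media post | traffic spike, newsletter send) ≈ 0.351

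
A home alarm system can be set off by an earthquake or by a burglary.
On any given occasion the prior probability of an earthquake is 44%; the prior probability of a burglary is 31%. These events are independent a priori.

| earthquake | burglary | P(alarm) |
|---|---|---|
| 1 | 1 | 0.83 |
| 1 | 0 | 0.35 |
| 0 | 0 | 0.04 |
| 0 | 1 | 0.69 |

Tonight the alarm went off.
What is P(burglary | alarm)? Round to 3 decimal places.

P(alarm) = 0.04·0.56·0.69 + 0.69·0.56·0.31 + 0.35·0.44·0.69 + 0.83·0.44·0.31 = 0.015456 + 0.119784 + 0.106260 + 0.113212 = 0.354712
Of this, 0.232996 comes from 0.119784 + 0.113212 (the burglary=true cases).
Hence the posterior is 0.232996/0.354712 ≈ 0.657.

P(burglary | alarm) ≈ 0.657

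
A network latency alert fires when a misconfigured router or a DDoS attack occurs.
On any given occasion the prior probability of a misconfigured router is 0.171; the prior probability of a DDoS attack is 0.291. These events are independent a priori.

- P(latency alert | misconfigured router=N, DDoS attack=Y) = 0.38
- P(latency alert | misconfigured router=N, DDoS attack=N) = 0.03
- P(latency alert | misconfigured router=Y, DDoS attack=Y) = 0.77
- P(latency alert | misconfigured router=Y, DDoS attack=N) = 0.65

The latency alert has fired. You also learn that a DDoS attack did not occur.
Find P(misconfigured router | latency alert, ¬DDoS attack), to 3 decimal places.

P(misconfigured router | latency alert, ¬DDoS attack) ≈ 0.817

By total probability over both values of misconfigured router:
  P(latency alert | ¬DDoS attack) = 0.03*0.829 + 0.65*0.171
        = 0.024870 + 0.111150 = 0.136020
Keeping only the misconfigured router-present terms gives 0.111150, so
  P(misconfigured router | latency alert, ¬DDoS attack) = 0.111150 / 0.136020 ≈ 0.817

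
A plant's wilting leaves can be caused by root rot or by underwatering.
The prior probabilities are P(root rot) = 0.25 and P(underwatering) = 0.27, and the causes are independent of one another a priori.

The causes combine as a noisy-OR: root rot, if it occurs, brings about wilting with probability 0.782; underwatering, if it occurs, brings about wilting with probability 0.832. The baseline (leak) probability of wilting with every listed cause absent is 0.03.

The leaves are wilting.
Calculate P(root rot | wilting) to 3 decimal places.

Under noisy-OR, P(wilting | causes) = 1 − (1−0.03)·∏(1−qᵢ) over the active causes.
Enumerate the 4 (root rot, underwatering) configurations and weight by the priors:
  P(wilting) = 0.03*0.75*0.73 + 0.83704*0.75*0.27 + 0.78854*0.25*0.73 + 0.964475*0.25*0.27
        = 0.016425 + 0.169501 + 0.143909 + 0.065102 = 0.394937
The terms with root rot present sum to 0.209011, so
  P(root rot | wilting) = 0.209011 / 0.394937 ≈ 0.529

P(root rot | wilting) ≈ 0.529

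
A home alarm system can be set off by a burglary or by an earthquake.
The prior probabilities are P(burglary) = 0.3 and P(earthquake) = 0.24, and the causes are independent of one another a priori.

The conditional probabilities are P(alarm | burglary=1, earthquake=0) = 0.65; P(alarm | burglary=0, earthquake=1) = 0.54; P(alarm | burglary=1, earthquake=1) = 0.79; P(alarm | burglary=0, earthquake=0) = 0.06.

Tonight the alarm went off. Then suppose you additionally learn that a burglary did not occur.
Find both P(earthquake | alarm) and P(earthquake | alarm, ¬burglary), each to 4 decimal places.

P(earthquake | alarm) ≈ 0.4504; P(earthquake | alarm, ¬burglary) ≈ 0.7397

Numerator (weight on configurations with earthquake): 0.090720 + 0.056880 = 0.147600
The normalizing constant is 0.06·0.7·0.76 + 0.54·0.7·0.24 + 0.65·0.3·0.76 + 0.79·0.3·0.24 = 0.327720
Posterior = 0.147600 / 0.327720 ≈ 0.4504

Now condition on the additional information:
Numerator (weight on configurations with earthquake): 0.54·0.24 = 0.129600
Normalizer over all consistent configurations: 0.06·0.76 + 0.54·0.24 = 0.175200
Posterior = 0.129600 / 0.175200 ≈ 0.7397
With burglary excluded, earthquake must carry more of the explanatory weight for the alarm.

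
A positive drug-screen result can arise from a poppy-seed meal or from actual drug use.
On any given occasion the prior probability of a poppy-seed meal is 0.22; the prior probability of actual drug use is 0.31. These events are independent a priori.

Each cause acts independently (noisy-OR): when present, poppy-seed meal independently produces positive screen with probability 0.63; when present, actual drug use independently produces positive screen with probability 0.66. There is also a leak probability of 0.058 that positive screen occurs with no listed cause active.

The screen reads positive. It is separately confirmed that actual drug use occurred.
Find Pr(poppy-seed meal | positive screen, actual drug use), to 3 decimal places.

Pr(poppy-seed meal | positive screen, actual drug use) ≈ 0.268

Under noisy-OR, P(positive screen | causes) = 1 − (1−0.058)·∏(1−qᵢ) over the active causes.
P(positive screen | actual drug use) = 0.67972·0.78 + 0.881496·0.22 = 0.530182 + 0.193929 = 0.724111
The poppy-seed meal-present share is 0.881496·0.22 = 0.193929.
P(poppy-seed meal | positive screen, actual drug use) = 0.193929 / 0.724111 ≈ 0.268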